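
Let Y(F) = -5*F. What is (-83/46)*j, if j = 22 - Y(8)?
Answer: -2573/23 ≈ -111.87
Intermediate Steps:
j = 62 (j = 22 - (-5)*8 = 22 - 1*(-40) = 22 + 40 = 62)
(-83/46)*j = (-83/46)*62 = ((1/46)*(-83))*62 = -83/46*62 = -2573/23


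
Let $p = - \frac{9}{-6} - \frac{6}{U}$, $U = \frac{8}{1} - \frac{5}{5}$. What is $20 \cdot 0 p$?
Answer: $0$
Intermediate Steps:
$U = 7$ ($U = 8 \cdot 1 - 1 = 8 - 1 = 7$)
$p = \frac{9}{14}$ ($p = - \frac{9}{-6} - \frac{6}{7} = \left(-9\right) \left(- \frac{1}{6}\right) - \frac{6}{7} = \frac{3}{2} - \frac{6}{7} = \frac{9}{14} \approx 0.64286$)
$20 \cdot 0 p = 20 \cdot 0 \cdot \frac{9}{14} = 0 \cdot \frac{9}{14} = 0$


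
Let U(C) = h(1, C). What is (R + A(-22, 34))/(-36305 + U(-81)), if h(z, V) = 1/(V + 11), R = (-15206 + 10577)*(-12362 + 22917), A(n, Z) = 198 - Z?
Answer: 3420125170/2541351 ≈ 1345.8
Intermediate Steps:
R = -48859095 (R = -4629*10555 = -48859095)
h(z, V) = 1/(11 + V)
U(C) = 1/(11 + C)
(R + A(-22, 34))/(-36305 + U(-81)) = (-48859095 + (198 - 1*34))/(-36305 + 1/(11 - 81)) = (-48859095 + (198 - 34))/(-36305 + 1/(-70)) = (-48859095 + 164)/(-36305 - 1/70) = -48858931/(-2541351/70) = -48858931*(-70/2541351) = 3420125170/2541351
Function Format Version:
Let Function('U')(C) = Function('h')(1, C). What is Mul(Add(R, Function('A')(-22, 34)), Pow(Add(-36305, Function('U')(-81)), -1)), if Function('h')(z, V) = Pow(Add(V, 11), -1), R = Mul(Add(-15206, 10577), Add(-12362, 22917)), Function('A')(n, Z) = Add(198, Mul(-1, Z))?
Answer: Rational(3420125170, 2541351) ≈ 1345.8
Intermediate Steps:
R = -48859095 (R = Mul(-4629, 10555) = -48859095)
Function('h')(z, V) = Pow(Add(11, V), -1)
Function('U')(C) = Pow(Add(11, C), -1)
Mul(Add(R, Function('A')(-22, 34)), Pow(Add(-36305, Function('U')(-81)), -1)) = Mul(Add(-48859095, Add(198, Mul(-1, 34))), Pow(Add(-36305, Pow(Add(11, -81), -1)), -1)) = Mul(Add(-48859095, Add(198, -34)), Pow(Add(-36305, Pow(-70, -1)), -1)) = Mul(Add(-48859095, 164), Pow(Add(-36305, Rational(-1, 70)), -1)) = Mul(-48858931, Pow(Rational(-2541351, 70), -1)) = Mul(-48858931, Rational(-70, 2541351)) = Rational(3420125170, 2541351)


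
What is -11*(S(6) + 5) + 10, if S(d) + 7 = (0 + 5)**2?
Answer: -243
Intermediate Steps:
S(d) = 18 (S(d) = -7 + (0 + 5)**2 = -7 + 5**2 = -7 + 25 = 18)
-11*(S(6) + 5) + 10 = -11*(18 + 5) + 10 = -11*23 + 10 = -253 + 10 = -243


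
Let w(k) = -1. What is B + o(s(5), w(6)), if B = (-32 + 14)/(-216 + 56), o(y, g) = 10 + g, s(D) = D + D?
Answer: 729/80 ≈ 9.1125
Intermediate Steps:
s(D) = 2*D
B = 9/80 (B = -18/(-160) = -18*(-1/160) = 9/80 ≈ 0.11250)
B + o(s(5), w(6)) = 9/80 + (10 - 1) = 9/80 + 9 = 729/80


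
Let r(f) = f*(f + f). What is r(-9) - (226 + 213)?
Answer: -277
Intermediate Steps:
r(f) = 2*f² (r(f) = f*(2*f) = 2*f²)
r(-9) - (226 + 213) = 2*(-9)² - (226 + 213) = 2*81 - 1*439 = 162 - 439 = -277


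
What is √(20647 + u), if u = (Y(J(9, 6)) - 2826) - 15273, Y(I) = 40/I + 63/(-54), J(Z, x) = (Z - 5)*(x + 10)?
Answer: √366834/12 ≈ 50.472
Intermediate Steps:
J(Z, x) = (-5 + Z)*(10 + x)
Y(I) = -7/6 + 40/I (Y(I) = 40/I + 63*(-1/54) = 40/I - 7/6 = -7/6 + 40/I)
u = -434389/24 (u = ((-7/6 + 40/(-50 - 5*6 + 10*9 + 9*6)) - 2826) - 15273 = ((-7/6 + 40/(-50 - 30 + 90 + 54)) - 2826) - 15273 = ((-7/6 + 40/64) - 2826) - 15273 = ((-7/6 + 40*(1/64)) - 2826) - 15273 = ((-7/6 + 5/8) - 2826) - 15273 = (-13/24 - 2826) - 15273 = -67837/24 - 15273 = -434389/24 ≈ -18100.)
√(20647 + u) = √(20647 - 434389/24) = √(61139/24) = √366834/12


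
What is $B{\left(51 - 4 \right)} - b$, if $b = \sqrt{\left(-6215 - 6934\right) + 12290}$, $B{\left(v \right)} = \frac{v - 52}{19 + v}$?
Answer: $- \frac{5}{66} - i \sqrt{859} \approx -0.075758 - 29.309 i$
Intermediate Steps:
$B{\left(v \right)} = \frac{-52 + v}{19 + v}$
$b = i \sqrt{859}$ ($b = \sqrt{-13149 + 12290} = \sqrt{-859} = i \sqrt{859} \approx 29.309 i$)
$B{\left(51 - 4 \right)} - b = \frac{-52 + \left(51 - 4\right)}{19 + \left(51 - 4\right)} - i \sqrt{859} = \frac{-52 + 47}{19 + 47} - i \sqrt{859} = \frac{1}{66} \left(-5\right) - i \sqrt{859} = - \frac{5}{66} - i \sqrt{859}$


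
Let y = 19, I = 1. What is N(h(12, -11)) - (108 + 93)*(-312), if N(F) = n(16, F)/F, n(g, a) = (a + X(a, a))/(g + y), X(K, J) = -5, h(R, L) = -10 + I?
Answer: 2822042/45 ≈ 62712.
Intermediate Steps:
h(R, L) = -9 (h(R, L) = -10 + 1 = -9)
n(g, a) = (-5 + a)/(19 + g) (n(g, a) = (a - 5)/(g + 19) = (-5 + a)/(19 + g))
N(F) = (-⅐ + F/35)/F (N(F) = ((-5 + F)/(19 + 16))/F = ((-5 + F)/35)/F = (-⅐ + F/35)/F)
N(h(12, -11)) - (108 + 93)*(-312) = (1/35)*(-5 - 9)/(-9) - (108 + 93)*(-312) = (1/35)*(-⅑)*(-14) - 201*(-312) = 2/45 - 1*(-62712) = 2/45 + 62712 = 2822042/45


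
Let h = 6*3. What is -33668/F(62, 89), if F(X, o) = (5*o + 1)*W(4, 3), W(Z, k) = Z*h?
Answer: -8417/8028 ≈ -1.0485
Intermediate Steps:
h = 18
W(Z, k) = 18*Z (W(Z, k) = Z*18 = 18*Z)
F(X, o) = 72 + 360*o (F(X, o) = (5*o + 1)*(18*4) = (1 + 5*o)*72 = 72 + 360*o)
-33668/F(62, 89) = -33668/(72 + 360*89) = -33668/(72 + 32040) = -33668/32112 = -33668*1/32112 = -8417/8028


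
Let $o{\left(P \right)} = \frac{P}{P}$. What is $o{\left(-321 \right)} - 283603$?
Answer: $-283602$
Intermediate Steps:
$o{\left(P \right)} = 1$
$o{\left(-321 \right)} - 283603 = 1 - 283603 = -283602$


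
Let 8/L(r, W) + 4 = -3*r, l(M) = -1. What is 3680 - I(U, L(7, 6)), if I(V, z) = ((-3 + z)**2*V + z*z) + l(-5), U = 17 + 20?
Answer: 2045668/625 ≈ 3273.1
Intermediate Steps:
L(r, W) = 8/(-4 - 3*r)
U = 37
I(V, z) = -1 + z**2 + V*(-3 + z)**2 (I(V, z) = ((-3 + z)**2*V + z*z) - 1 = (V*(-3 + z)**2 + z**2) - 1 = (z**2 + V*(-3 + z)**2) - 1 = -1 + z**2 + V*(-3 + z)**2)
3680 - I(U, L(7, 6)) = 3680 - (-1 + (-8/(4 + 3*7))**2 + 37*(-3 - 8/(4 + 3*7))**2) = 3680 - (-1 + (-8/(4 + 21))**2 + 37*(-3 - 8/(4 + 21))**2) = 3680 - (-1 + (-8/25)**2 + 37*(-3 - 8/25)**2) = 3680 - (-1 + 64/625 + 37*(-83/25)**2) = 3680 - (-1 + 64/625 + 37*(6889/625)) = 3680 - (-1 + 64/625 + 254893/625) = 3680 - 1*254332/625 = 3680 - 254332/625 = 2045668/625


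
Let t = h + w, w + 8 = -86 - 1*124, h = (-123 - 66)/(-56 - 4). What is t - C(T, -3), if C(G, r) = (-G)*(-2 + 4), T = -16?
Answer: -4937/20 ≈ -246.85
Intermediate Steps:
h = 63/20 (h = -189/(-60) = -189*(-1/60) = 63/20 ≈ 3.1500)
w = -218 (w = -8 + (-86 - 1*124) = -8 + (-86 - 124) = -8 - 210 = -218)
C(G, r) = -2*G (C(G, r) = -G*2 = -2*G)
t = -4297/20 (t = 63/20 - 218 = -4297/20 ≈ -214.85)
t - C(T, -3) = -4297/20 - (-2)*(-16) = -4297/20 - 1*32 = -4297/20 - 32 = -4937/20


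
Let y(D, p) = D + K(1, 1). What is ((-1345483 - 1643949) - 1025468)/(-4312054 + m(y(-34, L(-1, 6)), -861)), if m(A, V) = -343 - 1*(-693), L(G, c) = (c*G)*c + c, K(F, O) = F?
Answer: 1003725/1077926 ≈ 0.93116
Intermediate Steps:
L(G, c) = c + G*c² (L(G, c) = (G*c)*c + c = G*c² + c = c + G*c²)
y(D, p) = 1 + D (y(D, p) = D + 1 = 1 + D)
m(A, V) = 350 (m(A, V) = -343 + 693 = 350)
((-1345483 - 1643949) - 1025468)/(-4312054 + m(y(-34, L(-1, 6)), -861)) = ((-1345483 - 1643949) - 1025468)/(-4312054 + 350) = (-2989432 - 1025468)/(-4311704) = -4014900*(-1/4311704) = 1003725/1077926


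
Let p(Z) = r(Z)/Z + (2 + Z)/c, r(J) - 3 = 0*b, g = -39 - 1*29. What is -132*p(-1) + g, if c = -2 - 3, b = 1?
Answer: 1772/5 ≈ 354.40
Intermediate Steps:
g = -68 (g = -39 - 29 = -68)
c = -5
r(J) = 3 (r(J) = 3 + 0*1 = 3 + 0 = 3)
p(Z) = -⅖ + 3/Z - Z/5 (p(Z) = 3/Z + (2 + Z)/(-5) = 3/Z + (2 + Z)*(-⅕) = 3/Z + (-⅖ - Z/5) = -⅖ + 3/Z - Z/5)
-132*p(-1) + g = -132*(15 - 1*(-1)*(2 - 1))/(5*(-1)) - 68 = -132*(-1)*(15 - 1*(-1)*1)/5 - 68 = -132*(-1)*(15 + 1)/5 - 68 = -132*(-1)*16/5 - 68 = -132*(-16/5) - 68 = 2112/5 - 68 = 1772/5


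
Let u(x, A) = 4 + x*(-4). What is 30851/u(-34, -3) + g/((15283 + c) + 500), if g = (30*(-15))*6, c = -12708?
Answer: 1259851/5740 ≈ 219.49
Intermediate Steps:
g = -2700 (g = -450*6 = -2700)
u(x, A) = 4 - 4*x
30851/u(-34, -3) + g/((15283 + c) + 500) = 30851/(4 - 4*(-34)) - 2700/((15283 - 12708) + 500) = 30851/(4 + 136) - 2700/(2575 + 500) = 30851/140 - 2700/3075 = 30851*(1/140) - 2700*1/3075 = 30851/140 - 36/41 = 1259851/5740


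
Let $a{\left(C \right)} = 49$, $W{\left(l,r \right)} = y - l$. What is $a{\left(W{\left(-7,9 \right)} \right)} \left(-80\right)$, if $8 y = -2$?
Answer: $-3920$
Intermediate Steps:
$y = - \frac{1}{4}$ ($y = \frac{1}{8} \left(-2\right) = - \frac{1}{4} \approx -0.25$)
$W{\left(l,r \right)} = - \frac{1}{4} - l$
$a{\left(W{\left(-7,9 \right)} \right)} \left(-80\right) = 49 \left(-80\right) = -3920$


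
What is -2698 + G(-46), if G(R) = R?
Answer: -2744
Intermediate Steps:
-2698 + G(-46) = -2698 - 46 = -2744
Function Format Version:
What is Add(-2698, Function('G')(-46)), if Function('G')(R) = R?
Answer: -2744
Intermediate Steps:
Add(-2698, Function('G')(-46)) = Add(-2698, -46) = -2744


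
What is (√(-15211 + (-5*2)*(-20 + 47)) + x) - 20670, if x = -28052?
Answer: -48722 + I*√15481 ≈ -48722.0 + 124.42*I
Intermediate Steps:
(√(-15211 + (-5*2)*(-20 + 47)) + x) - 20670 = (√(-15211 + (-5*2)*(-20 + 47)) - 28052) - 20670 = (√(-15211 - 10*27) - 28052) - 20670 = (√(-15211 - 270) - 28052) - 20670 = (√(-15481) - 28052) - 20670 = (I*√15481 - 28052) - 20670 = (-28052 + I*√15481) - 20670 = -48722 + I*√15481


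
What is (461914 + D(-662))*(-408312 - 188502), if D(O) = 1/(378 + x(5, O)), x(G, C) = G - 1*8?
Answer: -34459592948438/125 ≈ -2.7568e+11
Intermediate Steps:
x(G, C) = -8 + G (x(G, C) = G - 8 = -8 + G)
D(O) = 1/375 (D(O) = 1/(378 + (-8 + 5)) = 1/(378 - 3) = 1/375)
(461914 + D(-662))*(-408312 - 188502) = (461914 + 1/375)*(-408312 - 188502) = (173217751/375)*(-596814) = -34459592948438/125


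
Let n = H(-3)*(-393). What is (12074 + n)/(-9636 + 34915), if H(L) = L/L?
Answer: 11681/25279 ≈ 0.46208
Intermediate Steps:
H(L) = 1
n = -393 (n = 1*(-393) = -393)
(12074 + n)/(-9636 + 34915) = (12074 - 393)/(-9636 + 34915) = 11681/25279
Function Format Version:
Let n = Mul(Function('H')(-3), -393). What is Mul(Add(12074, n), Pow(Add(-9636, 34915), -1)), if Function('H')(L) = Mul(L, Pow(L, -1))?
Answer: Rational(11681, 25279) ≈ 0.46208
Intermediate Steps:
Function('H')(L) = 1
n = -393 (n = Mul(1, -393) = -393)
Mul(Add(12074, n), Pow(Add(-9636, 34915), -1)) = Mul(Add(12074, -393), Pow(Add(-9636, 34915), -1)) = Mul(11681, Pow(25279, -1)) = Mul(11681, Rational(1, 25279)) = Rational(11681, 25279)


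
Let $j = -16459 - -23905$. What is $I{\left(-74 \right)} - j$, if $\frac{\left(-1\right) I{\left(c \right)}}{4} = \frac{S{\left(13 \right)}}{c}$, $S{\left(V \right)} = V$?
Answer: $- \frac{275476}{37} \approx -7445.3$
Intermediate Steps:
$j = 7446$ ($j = -16459 + 23905 = 7446$)
$I{\left(c \right)} = - \frac{52}{c}$ ($I{\left(c \right)} = - 4 \frac{13}{c} = - \frac{52}{c}$)
$I{\left(-74 \right)} - j = - \frac{52}{-74} - 7446 = \left(-52\right) \left(- \frac{1}{74}\right) - 7446 = \frac{26}{37} - 7446 = - \frac{275476}{37}$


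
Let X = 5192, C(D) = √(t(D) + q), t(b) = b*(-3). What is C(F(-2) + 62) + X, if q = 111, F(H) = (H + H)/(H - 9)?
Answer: 5192 + 3*I*√1023/11 ≈ 5192.0 + 8.723*I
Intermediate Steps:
F(H) = 2*H/(-9 + H) (F(H) = (2*H)/(-9 + H) = 2*H/(-9 + H))
t(b) = -3*b
C(D) = √(111 - 3*D) (C(D) = √(-3*D + 111) = √(111 - 3*D))
C(F(-2) + 62) + X = √(111 - 3*(2*(-2)/(-9 - 2) + 62)) + 5192 = √(111 - 3*(2*(-2)/(-11) + 62)) + 5192 = √(111 - 3*(2*(-2)*(-1/11) + 62)) + 5192 = √(111 - 3*(4/11 + 62)) + 5192 = √(111 - 3*686/11) + 5192 = √(111 - 2058/11) + 5192 = √(-837/11) + 5192 = 3*I*√1023/11 + 5192 = 5192 + 3*I*√1023/11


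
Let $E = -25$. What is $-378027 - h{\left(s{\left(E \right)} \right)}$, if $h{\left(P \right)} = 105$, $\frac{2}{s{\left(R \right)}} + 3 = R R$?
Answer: $-378132$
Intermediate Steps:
$s{\left(R \right)} = \frac{2}{-3 + R^{2}}$ ($s{\left(R \right)} = \frac{2}{-3 + R R} = \frac{2}{-3 + R^{2}}$)
$-378027 - h{\left(s{\left(E \right)} \right)} = -378027 - 105 = -378132$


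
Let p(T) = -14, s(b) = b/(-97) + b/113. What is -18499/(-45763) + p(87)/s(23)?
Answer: 3514661517/8420392 ≈ 417.40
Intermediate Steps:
s(b) = -16*b/10961 (s(b) = b*(-1/97) + b*(1/113) = -b/97 + b/113 = -16*b/10961)
-18499/(-45763) + p(87)/s(23) = -18499/(-45763) - 14/((-16/10961*23)) = -18499*(-1/45763) - 14/(-368/10961) = 18499/45763 - 14*(-10961/368) = 18499/45763 + 76727/184 = 3514661517/8420392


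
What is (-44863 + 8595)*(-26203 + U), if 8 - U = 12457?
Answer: 1401830736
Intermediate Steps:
U = -12449 (U = 8 - 1*12457 = 8 - 12457 = -12449)
(-44863 + 8595)*(-26203 + U) = (-44863 + 8595)*(-26203 - 12449) = -36268*(-38652) = 1401830736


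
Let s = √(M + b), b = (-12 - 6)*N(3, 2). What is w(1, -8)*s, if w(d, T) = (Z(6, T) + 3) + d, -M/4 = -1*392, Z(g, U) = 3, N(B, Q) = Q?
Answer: 14*√383 ≈ 273.99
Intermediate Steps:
M = 1568 (M = -(-4)*392 = -4*(-392) = 1568)
b = -36 (b = (-12 - 6)*2 = -18*2 = -36)
s = 2*√383 (s = √(1568 - 36) = √1532 = 2*√383 ≈ 39.141)
w(d, T) = 6 + d (w(d, T) = (3 + 3) + d = 6 + d)
w(1, -8)*s = (6 + 1)*(2*√383) = 7*(2*√383) = 14*√383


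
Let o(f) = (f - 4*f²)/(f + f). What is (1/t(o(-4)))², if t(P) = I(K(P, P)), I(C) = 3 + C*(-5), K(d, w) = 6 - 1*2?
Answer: 1/289 ≈ 0.0034602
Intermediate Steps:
o(f) = (f - 4*f²)/(2*f) (o(f) = (f - 4*f²)/((2*f)) = (f - 4*f²)*(1/(2*f)) = (f - 4*f²)/(2*f))
K(d, w) = 4 (K(d, w) = 6 - 2 = 4)
I(C) = 3 - 5*C
t(P) = -17 (t(P) = 3 - 5*4 = 3 - 20 = -17)
(1/t(o(-4)))² = (1/(-17))² = (-1/17)² = 1/289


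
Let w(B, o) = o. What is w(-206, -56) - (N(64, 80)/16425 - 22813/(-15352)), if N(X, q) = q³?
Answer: -894227885/10086264 ≈ -88.658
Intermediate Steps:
w(-206, -56) - (N(64, 80)/16425 - 22813/(-15352)) = -56 - (80³/16425 - 22813/(-15352)) = -56 - (512000*(1/16425) - 22813*(-1/15352)) = -56 - (20480/657 + 22813/15352) = -56 - 1*329397101/10086264 = -56 - 329397101/10086264 = -894227885/10086264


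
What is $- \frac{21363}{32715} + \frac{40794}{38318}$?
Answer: $\frac{85998046}{208928895} \approx 0.41161$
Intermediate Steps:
$- \frac{21363}{32715} + \frac{40794}{38318} = \left(-21363\right) \frac{1}{32715} + 40794 \cdot \frac{1}{38318} = - \frac{7121}{10905} + \frac{20397}{19159} = \frac{85998046}{208928895}$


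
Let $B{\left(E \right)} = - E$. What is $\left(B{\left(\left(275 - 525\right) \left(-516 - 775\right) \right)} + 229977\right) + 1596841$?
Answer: $1504068$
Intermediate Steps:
$\left(B{\left(\left(275 - 525\right) \left(-516 - 775\right) \right)} + 229977\right) + 1596841 = \left(- \left(275 - 525\right) \left(-516 - 775\right) + 229977\right) + 1596841 = \left(- \left(-250\right) \left(-1291\right) + 229977\right) + 1596841 = \left(\left(-1\right) 322750 + 229977\right) + 1596841 = \left(-322750 + 229977\right) + 1596841 = -92773 + 1596841 = 1504068$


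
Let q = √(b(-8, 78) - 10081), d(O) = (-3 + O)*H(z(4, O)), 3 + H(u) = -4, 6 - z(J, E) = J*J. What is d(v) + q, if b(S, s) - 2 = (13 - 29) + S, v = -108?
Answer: 777 + I*√10103 ≈ 777.0 + 100.51*I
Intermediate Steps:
z(J, E) = 6 - J² (z(J, E) = 6 - J*J = 6 - J²)
H(u) = -7 (H(u) = -3 - 4 = -7)
b(S, s) = -14 + S (b(S, s) = 2 + ((13 - 29) + S) = 2 + (-16 + S) = -14 + S)
d(O) = 21 - 7*O (d(O) = (-3 + O)*(-7) = 21 - 7*O)
q = I*√10103 (q = √((-14 - 8) - 10081) = √(-22 - 10081) = √(-10103) = I*√10103 ≈ 100.51*I)
d(v) + q = (21 - 7*(-108)) + I*√10103 = (21 + 756) + I*√10103 = 777 + I*√10103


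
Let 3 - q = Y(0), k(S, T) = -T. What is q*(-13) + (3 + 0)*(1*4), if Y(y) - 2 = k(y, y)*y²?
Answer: -1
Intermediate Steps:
Y(y) = 2 - y³ (Y(y) = 2 + (-y)*y² = 2 - y³)
q = 1 (q = 3 - (2 - 1*0³) = 3 - (2 - 1*0) = 3 - (2 + 0) = 3 - 1*2 = 3 - 2 = 1)
q*(-13) + (3 + 0)*(1*4) = 1*(-13) + (3 + 0)*(1*4) = -13 + 3*4 = -13 + 12 = -1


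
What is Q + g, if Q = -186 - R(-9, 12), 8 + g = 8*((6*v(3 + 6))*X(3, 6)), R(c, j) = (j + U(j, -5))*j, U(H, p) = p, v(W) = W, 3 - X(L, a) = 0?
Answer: 1018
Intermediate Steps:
X(L, a) = 3 (X(L, a) = 3 - 1*0 = 3 + 0 = 3)
R(c, j) = j*(-5 + j) (R(c, j) = (j - 5)*j = (-5 + j)*j = j*(-5 + j))
g = 1288 (g = -8 + 8*((6*(3 + 6))*3) = -8 + 8*((6*9)*3) = -8 + 8*(54*3) = -8 + 8*162 = -8 + 1296 = 1288)
Q = -270 (Q = -186 - 12*(-5 + 12) = -186 - 12*7 = -186 - 1*84 = -186 - 84 = -270)
Q + g = -270 + 1288 = 1018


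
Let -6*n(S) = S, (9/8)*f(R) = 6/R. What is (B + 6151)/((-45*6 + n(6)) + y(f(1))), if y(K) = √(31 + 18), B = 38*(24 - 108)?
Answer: -269/24 ≈ -11.208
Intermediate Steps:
f(R) = 16/(3*R) (f(R) = 8*(6/R)/9 = 16/(3*R))
n(S) = -S/6
B = -3192 (B = 38*(-84) = -3192)
y(K) = 7 (y(K) = √49 = 7)
(B + 6151)/((-45*6 + n(6)) + y(f(1))) = (-3192 + 6151)/((-45*6 - ⅙*6) + 7) = 2959/((-270 - 1) + 7) = 2959/(-271 + 7) = 2959/(-264) = 2959*(-1/264) = -269/24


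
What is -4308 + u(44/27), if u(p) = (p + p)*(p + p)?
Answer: -3132788/729 ≈ -4297.4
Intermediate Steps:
u(p) = 4*p**2 (u(p) = (2*p)*(2*p) = 4*p**2)
-4308 + u(44/27) = -4308 + 4*(44/27)**2 = -4308 + 4*(1936/729) = -4308 + 7744/729 = -3132788/729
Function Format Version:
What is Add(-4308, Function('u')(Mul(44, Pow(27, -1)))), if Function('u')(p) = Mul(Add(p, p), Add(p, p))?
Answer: Rational(-3132788, 729) ≈ -4297.4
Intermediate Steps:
Function('u')(p) = Mul(4, Pow(p, 2)) (Function('u')(p) = Mul(Mul(2, p), Mul(2, p)) = Mul(4, Pow(p, 2)))
Add(-4308, Function('u')(Mul(44, Pow(27, -1)))) = Add(-4308, Mul(4, Pow(Mul(44, Pow(27, -1)), 2))) = Add(-4308, Mul(4, Pow(Mul(44, Rational(1, 27)), 2))) = Add(-4308, Mul(4, Pow(Rational(44, 27), 2))) = Add(-4308, Mul(4, Rational(1936, 729))) = Add(-4308, Rational(7744, 729)) = Rational(-3132788, 729)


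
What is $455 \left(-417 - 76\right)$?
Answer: $-224315$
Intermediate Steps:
$455 \left(-417 - 76\right) = 455 \left(-493\right) = -224315$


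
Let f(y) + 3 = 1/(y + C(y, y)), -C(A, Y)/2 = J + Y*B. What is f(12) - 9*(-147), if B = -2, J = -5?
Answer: 92401/70 ≈ 1320.0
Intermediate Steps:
C(A, Y) = 10 + 4*Y (C(A, Y) = -2*(-5 + Y*(-2)) = -2*(-5 - 2*Y) = 10 + 4*Y)
f(y) = -3 + 1/(10 + 5*y) (f(y) = -3 + 1/(y + (10 + 4*y)) = -3 + 1/(10 + 5*y))
f(12) - 9*(-147) = (-29 - 15*12)/(5*(2 + 12)) - 9*(-147) = (⅕)*(-29 - 180)/14 + 1323 = (⅕)*(1/14)*(-209) + 1323 = -209/70 + 1323 = 92401/70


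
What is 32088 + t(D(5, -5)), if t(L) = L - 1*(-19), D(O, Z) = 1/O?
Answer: 160536/5 ≈ 32107.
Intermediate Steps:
t(L) = 19 + L (t(L) = L + 19 = 19 + L)
32088 + t(D(5, -5)) = 32088 + (19 + 1/5) = 32088 + 96/5 = 160536/5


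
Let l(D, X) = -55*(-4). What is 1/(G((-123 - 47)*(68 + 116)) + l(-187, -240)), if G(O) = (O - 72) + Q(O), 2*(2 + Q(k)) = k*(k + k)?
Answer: 1/978407266 ≈ 1.0221e-9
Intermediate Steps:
l(D, X) = 220
Q(k) = -2 + k² (Q(k) = -2 + (k*(k + k))/2 = -2 + (k*(2*k))/2 = -2 + (2*k²)/2 = -2 + k²)
G(O) = -74 + O + O² (G(O) = (O - 72) + (-2 + O²) = (-72 + O) + (-2 + O²) = -74 + O + O²)
1/(G((-123 - 47)*(68 + 116)) + l(-187, -240)) = 1/((-74 + (-123 - 47)*(68 + 116) + ((-123 - 47)*(68 + 116))²) + 220) = 1/((-74 - 170*184 + (-170*184)²) + 220) = 1/((-74 - 31280 + (-31280)²) + 220) = 1/((-74 - 31280 + 978438400) + 220) = 1/(978407046 + 220) = 1/978407266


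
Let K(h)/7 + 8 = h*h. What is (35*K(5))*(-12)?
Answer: -49980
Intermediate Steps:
K(h) = -56 + 7*h² (K(h) = -56 + 7*(h*h) = -56 + 7*h²)
(35*K(5))*(-12) = (35*(-56 + 7*5²))*(-12) = (35*(-56 + 7*25))*(-12) = (35*(-56 + 175))*(-12) = (35*119)*(-12) = 4165*(-12) = -49980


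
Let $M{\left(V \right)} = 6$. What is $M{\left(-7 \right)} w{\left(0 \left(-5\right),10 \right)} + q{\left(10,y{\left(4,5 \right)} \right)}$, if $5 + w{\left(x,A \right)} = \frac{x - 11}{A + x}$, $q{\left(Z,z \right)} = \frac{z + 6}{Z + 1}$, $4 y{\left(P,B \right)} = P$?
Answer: $- \frac{1978}{55} \approx -35.964$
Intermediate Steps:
$y{\left(P,B \right)} = \frac{P}{4}$
$q{\left(Z,z \right)} = \frac{6 + z}{1 + Z}$
$w{\left(x,A \right)} = -5 + \frac{-11 + x}{A + x}$ ($w{\left(x,A \right)} = -5 + \frac{x - 11}{A + x} = -5 + \frac{-11 + x}{A + x}$)
$M{\left(-7 \right)} w{\left(0 \left(-5\right),10 \right)} + q{\left(10,y{\left(4,5 \right)} \right)} = 6 \frac{-11 - 50 - 4 \cdot 0 \left(-5\right)}{10 + 0 \left(-5\right)} + \frac{6 + \frac{1}{4} \cdot 4}{1 + 10} = 6 \frac{-11 - 50 - 0}{10 + 0} + \frac{6 + 1}{11} = 6 \frac{-11 - 50 + 0}{10} + \frac{1}{11} \cdot 7 = 6 \cdot \frac{1}{10} \left(-61\right) + \frac{7}{11} = 6 \left(- \frac{61}{10}\right) + \frac{7}{11} = - \frac{183}{5} + \frac{7}{11} = - \frac{1978}{55}$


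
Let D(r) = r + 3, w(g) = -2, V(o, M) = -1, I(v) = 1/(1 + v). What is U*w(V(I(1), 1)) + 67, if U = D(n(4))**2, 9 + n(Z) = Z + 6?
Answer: 35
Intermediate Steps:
n(Z) = -3 + Z (n(Z) = -9 + (Z + 6) = -9 + (6 + Z) = -3 + Z)
D(r) = 3 + r
U = 16 (U = (3 + (-3 + 4))**2 = (3 + 1)**2 = 4**2 = 16)
U*w(V(I(1), 1)) + 67 = 16*(-2) + 67 = -32 + 67 = 35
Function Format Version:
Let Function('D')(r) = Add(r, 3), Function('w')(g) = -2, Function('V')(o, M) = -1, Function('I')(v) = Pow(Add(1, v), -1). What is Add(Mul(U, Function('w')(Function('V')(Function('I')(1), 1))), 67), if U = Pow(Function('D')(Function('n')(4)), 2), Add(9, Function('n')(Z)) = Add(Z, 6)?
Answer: 35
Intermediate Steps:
Function('n')(Z) = Add(-3, Z) (Function('n')(Z) = Add(-9, Add(Z, 6)) = Add(-9, Add(6, Z)) = Add(-3, Z))
Function('D')(r) = Add(3, r)
U = 16 (U = Pow(Add(3, Add(-3, 4)), 2) = Pow(Add(3, 1), 2) = Pow(4, 2) = 16)
Add(Mul(U, Function('w')(Function('V')(Function('I')(1), 1))), 67) = Add(Mul(16, -2), 67) = Add(-32, 67) = 35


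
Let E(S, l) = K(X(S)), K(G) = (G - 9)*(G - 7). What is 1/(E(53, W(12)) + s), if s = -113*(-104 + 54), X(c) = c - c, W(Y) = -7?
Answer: 1/5713 ≈ 0.00017504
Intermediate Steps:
X(c) = 0
s = 5650 (s = -113*(-50) = 5650)
K(G) = (-9 + G)*(-7 + G)
E(S, l) = 63 (E(S, l) = 63 + 0**2 - 16*0 = 63 + 0 + 0 = 63)
1/(E(53, W(12)) + s) = 1/(63 + 5650) = 1/5713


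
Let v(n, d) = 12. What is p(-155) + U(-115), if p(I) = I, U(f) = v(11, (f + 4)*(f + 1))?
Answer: -143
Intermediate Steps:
U(f) = 12
p(-155) + U(-115) = -155 + 12 = -143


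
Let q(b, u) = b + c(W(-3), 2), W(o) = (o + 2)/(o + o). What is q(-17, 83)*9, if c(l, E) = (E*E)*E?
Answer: -81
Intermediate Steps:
W(o) = (2 + o)/(2*o) (W(o) = (2 + o)/((2*o)) = (2 + o)*(1/(2*o)) = (2 + o)/(2*o))
c(l, E) = E**3 (c(l, E) = E**2*E = E**3)
q(b, u) = 8 + b (q(b, u) = b + 2**3 = b + 8 = 8 + b)
q(-17, 83)*9 = (8 - 17)*9 = -9*9 = -81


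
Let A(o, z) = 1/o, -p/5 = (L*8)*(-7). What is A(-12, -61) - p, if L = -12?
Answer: 40319/12 ≈ 3359.9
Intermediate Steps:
p = -3360 (p = -5*(-12*8)*(-7) = -(-480)*(-7) = -5*672 = -3360)
A(o, z) = 1/o
A(-12, -61) - p = 1/(-12) - 1*(-3360) = -1/12 + 3360 = 40319/12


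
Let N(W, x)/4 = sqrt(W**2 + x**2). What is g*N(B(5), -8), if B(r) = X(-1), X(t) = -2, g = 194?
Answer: 1552*sqrt(17) ≈ 6399.1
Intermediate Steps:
B(r) = -2
N(W, x) = 4*sqrt(W**2 + x**2)
g*N(B(5), -8) = 194*(4*sqrt((-2)**2 + (-8)**2)) = 194*(4*sqrt(4 + 64)) = 194*(4*sqrt(68)) = 194*(4*(2*sqrt(17))) = 194*(8*sqrt(17)) = 1552*sqrt(17)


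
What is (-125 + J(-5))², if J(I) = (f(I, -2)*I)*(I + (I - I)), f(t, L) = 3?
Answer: 2500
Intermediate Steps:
J(I) = 3*I² (J(I) = (3*I)*(I + (I - I)) = (3*I)*(I + 0) = (3*I)*I = 3*I²)
(-125 + J(-5))² = (-125 + 3*(-5)²)² = (-125 + 3*25)² = (-125 + 75)² = (-50)² = 2500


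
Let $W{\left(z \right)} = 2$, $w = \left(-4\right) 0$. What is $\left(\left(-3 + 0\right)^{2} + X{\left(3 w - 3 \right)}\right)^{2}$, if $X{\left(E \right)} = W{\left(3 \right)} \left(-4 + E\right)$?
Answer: $25$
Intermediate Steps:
$w = 0$
$X{\left(E \right)} = -8 + 2 E$ ($X{\left(E \right)} = 2 \left(-4 + E\right) = -8 + 2 E$)
$\left(\left(-3 + 0\right)^{2} + X{\left(3 w - 3 \right)}\right)^{2} = \left(\left(-3 + 0\right)^{2} - \left(8 - 2 \left(3 \cdot 0 - 3\right)\right)\right)^{2} = \left(\left(-3\right)^{2} - \left(8 - 2 \left(0 - 3\right)\right)\right)^{2} = \left(9 + \left(-8 + 2 \left(-3\right)\right)\right)^{2} = \left(9 - 14\right)^{2} = \left(-5\right)^{2} = 25$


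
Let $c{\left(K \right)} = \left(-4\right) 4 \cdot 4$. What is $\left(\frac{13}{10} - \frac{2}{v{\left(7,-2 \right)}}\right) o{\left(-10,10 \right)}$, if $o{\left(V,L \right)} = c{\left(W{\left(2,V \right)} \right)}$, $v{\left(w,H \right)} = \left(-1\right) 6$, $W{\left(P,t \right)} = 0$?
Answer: $- \frac{1568}{15} \approx -104.53$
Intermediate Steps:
$v{\left(w,H \right)} = -6$
$c{\left(K \right)} = -64$ ($c{\left(K \right)} = \left(-16\right) 4 = -64$)
$o{\left(V,L \right)} = -64$
$\left(\frac{13}{10} - \frac{2}{v{\left(7,-2 \right)}}\right) o{\left(-10,10 \right)} = \left(\frac{13}{10} - \frac{2}{-6}\right) \left(-64\right) = \left(13 \cdot \frac{1}{10} - - \frac{1}{3}\right) \left(-64\right) = \left(\frac{13}{10} + \frac{1}{3}\right) \left(-64\right) = \frac{49}{30} \left(-64\right) = - \frac{1568}{15}$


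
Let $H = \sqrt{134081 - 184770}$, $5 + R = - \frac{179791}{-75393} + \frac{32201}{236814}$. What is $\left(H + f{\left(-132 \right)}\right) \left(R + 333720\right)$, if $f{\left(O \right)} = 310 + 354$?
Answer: $\frac{659377670286678868}{2975686317} + \frac{1986077320140599 i \sqrt{50689}}{5951372634} \approx 2.2159 \cdot 10^{8} + 7.5134 \cdot 10^{7} i$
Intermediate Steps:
$f{\left(O \right)} = 664$
$R = - \frac{14755277881}{5951372634}$ ($R = -5 + \left(- \frac{179791}{-75393} + \frac{32201}{236814}\right) = -5 + \left(\left(-179791\right) \left(- \frac{1}{75393}\right) + 32201 \cdot \frac{1}{236814}\right) = -5 + \left(\frac{179791}{75393} + \frac{32201}{236814}\right) = -5 + \frac{15001585289}{5951372634} = - \frac{14755277881}{5951372634} \approx -2.4793$)
$H = i \sqrt{50689}$ ($H = \sqrt{-50689} = i \sqrt{50689} \approx 225.14 i$)
$\left(H + f{\left(-132 \right)}\right) \left(R + 333720\right) = \left(i \sqrt{50689} + 664\right) \left(- \frac{14755277881}{5951372634} + 333720\right) = \left(664 + i \sqrt{50689}\right) \frac{1986077320140599}{5951372634} = \frac{659377670286678868}{2975686317} + \frac{1986077320140599 i \sqrt{50689}}{5951372634}$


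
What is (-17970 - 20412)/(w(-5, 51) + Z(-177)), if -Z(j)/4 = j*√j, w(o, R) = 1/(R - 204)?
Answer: 5872446*I/(I + 108324*√177) ≈ 2.8275e-6 + 4.0748*I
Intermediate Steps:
w(o, R) = 1/(-204 + R)
Z(j) = -4*j^(3/2) (Z(j) = -4*j*√j = -4*j^(3/2))
(-17970 - 20412)/(w(-5, 51) + Z(-177)) = (-17970 - 20412)/(1/(-204 + 51) - (-708)*I*√177) = -38382/(1/(-153) - (-708)*I*√177) = -38382/(-1/153 + 708*I*√177)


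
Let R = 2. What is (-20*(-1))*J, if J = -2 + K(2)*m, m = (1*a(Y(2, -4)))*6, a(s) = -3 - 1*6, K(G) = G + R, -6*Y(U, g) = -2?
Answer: -4360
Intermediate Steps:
Y(U, g) = ⅓ (Y(U, g) = -⅙*(-2) = ⅓)
K(G) = 2 + G (K(G) = G + 2 = 2 + G)
a(s) = -9 (a(s) = -3 - 6 = -9)
m = -54 (m = (1*(-9))*6 = -9*6 = -54)
J = -218 (J = -2 + (2 + 2)*(-54) = -2 + 4*(-54) = -2 - 216 = -218)
(-20*(-1))*J = -20*(-1)*(-218) = 20*(-218) = -4360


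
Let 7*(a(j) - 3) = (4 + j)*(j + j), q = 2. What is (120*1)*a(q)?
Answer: 5400/7 ≈ 771.43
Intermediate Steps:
a(j) = 3 + 2*j*(4 + j)/7 (a(j) = 3 + ((4 + j)*(j + j))/7 = 3 + ((4 + j)*(2*j))/7 = 3 + (2*j*(4 + j))/7 = 3 + 2*j*(4 + j)/7)
(120*1)*a(q) = (120*1)*(3 + (2/7)*2**2 + (8/7)*2) = 120*(3 + (2/7)*4 + 16/7) = 120*(3 + 8/7 + 16/7) = 120*(45/7) = 5400/7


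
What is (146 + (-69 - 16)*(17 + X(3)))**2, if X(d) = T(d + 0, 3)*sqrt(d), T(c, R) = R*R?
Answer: 3443076 + 1987470*sqrt(3) ≈ 6.8855e+6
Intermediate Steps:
T(c, R) = R**2
X(d) = 9*sqrt(d) (X(d) = 3**2*sqrt(d) = 9*sqrt(d))
(146 + (-69 - 16)*(17 + X(3)))**2 = (146 + (-69 - 16)*(17 + 9*sqrt(3)))**2 = (146 - 85*(17 + 9*sqrt(3)))**2 = (146 + (-1445 - 765*sqrt(3)))**2 = (-1299 - 765*sqrt(3))**2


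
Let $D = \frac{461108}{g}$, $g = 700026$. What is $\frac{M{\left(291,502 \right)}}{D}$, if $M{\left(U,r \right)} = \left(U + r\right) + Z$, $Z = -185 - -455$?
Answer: $\frac{21886107}{13562} \approx 1613.8$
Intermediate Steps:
$Z = 270$ ($Z = -185 + 455 = 270$)
$D = \frac{13562}{20589}$ ($D = \frac{461108}{700026} = 461108 \cdot \frac{1}{700026} = \frac{13562}{20589} \approx 0.6587$)
$M{\left(U,r \right)} = 270 + U + r$ ($M{\left(U,r \right)} = \left(U + r\right) + 270 = 270 + U + r$)
$\frac{M{\left(291,502 \right)}}{D} = \frac{270 + 291 + 502}{\frac{13562}{20589}} = 1063 \cdot \frac{20589}{13562} = \frac{21886107}{13562}$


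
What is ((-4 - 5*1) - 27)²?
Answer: 1296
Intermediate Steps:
((-4 - 5*1) - 27)² = ((-4 - 5) - 27)² = (-9 - 27)² = (-36)² = 1296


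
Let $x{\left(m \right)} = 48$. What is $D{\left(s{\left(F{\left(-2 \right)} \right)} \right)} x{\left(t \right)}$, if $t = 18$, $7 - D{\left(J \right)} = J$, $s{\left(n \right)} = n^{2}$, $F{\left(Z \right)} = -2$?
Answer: $144$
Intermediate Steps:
$D{\left(J \right)} = 7 - J$
$D{\left(s{\left(F{\left(-2 \right)} \right)} \right)} x{\left(t \right)} = \left(7 - \left(-2\right)^{2}\right) 48 = \left(7 - 4\right) 48 = 3 \cdot 48 = 144$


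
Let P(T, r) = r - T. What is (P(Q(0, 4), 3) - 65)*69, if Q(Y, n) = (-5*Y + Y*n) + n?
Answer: -4554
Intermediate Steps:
Q(Y, n) = n - 5*Y + Y*n
(P(Q(0, 4), 3) - 65)*69 = ((3 - (4 - 5*0 + 0*4)) - 65)*69 = ((3 - (4 + 0 + 0)) - 65)*69 = ((3 - 1*4) - 65)*69 = ((3 - 4) - 65)*69 = (-1 - 65)*69 = -66*69 = -4554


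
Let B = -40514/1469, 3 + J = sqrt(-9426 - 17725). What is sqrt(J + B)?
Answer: sqrt(-65988949 + 2157961*I*sqrt(27151))/1469 ≈ 8.2768 + 9.9541*I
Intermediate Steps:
J = -3 + I*sqrt(27151) (J = -3 + sqrt(-9426 - 17725) = -3 + sqrt(-27151) = -3 + I*sqrt(27151) ≈ -3.0 + 164.78*I)
B = -40514/1469 (B = -40514*1/1469 = -40514/1469 ≈ -27.579)
sqrt(J + B) = sqrt((-3 + I*sqrt(27151)) - 40514/1469) = sqrt(-44921/1469 + I*sqrt(27151))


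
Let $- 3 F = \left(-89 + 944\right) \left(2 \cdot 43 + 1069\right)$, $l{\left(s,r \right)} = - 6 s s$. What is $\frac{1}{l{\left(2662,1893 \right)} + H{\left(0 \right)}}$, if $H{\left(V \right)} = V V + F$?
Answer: $- \frac{1}{42846639} \approx -2.3339 \cdot 10^{-8}$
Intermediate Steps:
$l{\left(s,r \right)} = - 6 s^{2}$
$F = -329175$ ($F = - \frac{\left(-89 + 944\right) \left(2 \cdot 43 + 1069\right)}{3} = - \frac{855 \left(86 + 1069\right)}{3} = - \frac{855 \cdot 1155}{3} = \left(- \frac{1}{3}\right) 987525 = -329175$)
$H{\left(V \right)} = -329175 + V^{2}$ ($H{\left(V \right)} = V V - 329175 = V^{2} - 329175 = -329175 + V^{2}$)
$\frac{1}{l{\left(2662,1893 \right)} + H{\left(0 \right)}} = \frac{1}{- 6 \cdot 2662^{2} - \left(329175 - 0^{2}\right)} = \frac{1}{\left(-6\right) 7086244 + \left(-329175 + 0\right)} = \frac{1}{-42517464 - 329175} = \frac{1}{-42846639} = - \frac{1}{42846639}$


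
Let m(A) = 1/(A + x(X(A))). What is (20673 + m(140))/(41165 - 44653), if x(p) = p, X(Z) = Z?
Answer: -5788441/976640 ≈ -5.9269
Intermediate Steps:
m(A) = 1/(2*A) (m(A) = 1/(A + A) = 1/(2*A))
(20673 + m(140))/(41165 - 44653) = (20673 + (1/2)/140)/(41165 - 44653) = (20673 + (1/2)*(1/140))/(-3488) = (20673 + 1/280)*(-1/3488) = (5788441/280)*(-1/3488) = -5788441/976640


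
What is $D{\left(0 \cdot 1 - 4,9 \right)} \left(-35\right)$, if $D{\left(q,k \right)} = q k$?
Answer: $1260$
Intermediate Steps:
$D{\left(q,k \right)} = k q$
$D{\left(0 \cdot 1 - 4,9 \right)} \left(-35\right) = 9 \left(0 \cdot 1 - 4\right) \left(-35\right) = 9 \left(0 - 4\right) \left(-35\right) = 9 \left(-4\right) \left(-35\right) = \left(-36\right) \left(-35\right) = 1260$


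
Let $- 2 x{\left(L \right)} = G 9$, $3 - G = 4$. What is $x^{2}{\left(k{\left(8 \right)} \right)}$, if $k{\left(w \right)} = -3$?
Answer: $\frac{81}{4} \approx 20.25$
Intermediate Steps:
$G = -1$ ($G = 3 - 4 = -1$)
$x{\left(L \right)} = \frac{9}{2}$ ($x{\left(L \right)} = - \frac{\left(-1\right) 9}{2} = \left(- \frac{1}{2}\right) \left(-9\right) = \frac{9}{2}$)
$x^{2}{\left(k{\left(8 \right)} \right)} = \left(\frac{9}{2}\right)^{2} = \frac{81}{4}$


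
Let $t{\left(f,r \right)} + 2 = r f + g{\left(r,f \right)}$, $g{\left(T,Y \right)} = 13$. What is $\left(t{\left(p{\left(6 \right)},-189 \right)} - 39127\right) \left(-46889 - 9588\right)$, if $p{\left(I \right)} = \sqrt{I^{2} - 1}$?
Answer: $2209154332 + 10674153 \sqrt{35} \approx 2.2723 \cdot 10^{9}$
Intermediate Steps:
$p{\left(I \right)} = \sqrt{-1 + I^{2}}$
$t{\left(f,r \right)} = 11 + f r$ ($t{\left(f,r \right)} = -2 + \left(r f + 13\right) = -2 + \left(f r + 13\right) = -2 + \left(13 + f r\right) = 11 + f r$)
$\left(t{\left(p{\left(6 \right)},-189 \right)} - 39127\right) \left(-46889 - 9588\right) = \left(\left(11 + \sqrt{-1 + 6^{2}} \left(-189\right)\right) - 39127\right) \left(-46889 - 9588\right) = \left(\left(11 + \sqrt{-1 + 36} \left(-189\right)\right) - 39127\right) \left(-56477\right) = \left(\left(11 + \sqrt{35} \left(-189\right)\right) - 39127\right) \left(-56477\right) = \left(\left(11 - 189 \sqrt{35}\right) - 39127\right) \left(-56477\right) = \left(-39116 - 189 \sqrt{35}\right) \left(-56477\right) = 2209154332 + 10674153 \sqrt{35}$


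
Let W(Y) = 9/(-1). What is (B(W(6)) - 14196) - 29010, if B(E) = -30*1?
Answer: -43236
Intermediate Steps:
W(Y) = -9 (W(Y) = 9*(-1) = -9)
B(E) = -30
(B(W(6)) - 14196) - 29010 = (-30 - 14196) - 29010 = -14226 - 29010 = -43236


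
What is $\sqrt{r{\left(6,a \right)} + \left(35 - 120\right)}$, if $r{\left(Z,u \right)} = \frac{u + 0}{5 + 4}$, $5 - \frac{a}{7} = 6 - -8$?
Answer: $2 i \sqrt{23} \approx 9.5917 i$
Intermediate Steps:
$a = -63$ ($a = 35 - 7 \left(6 - -8\right) = 35 - 7 \left(6 + 8\right) = 35 - 98 = -63$)
$r{\left(Z,u \right)} = \frac{u}{9}$
$\sqrt{r{\left(6,a \right)} + \left(35 - 120\right)} = \sqrt{\frac{1}{9} \left(-63\right) + \left(35 - 120\right)} = \sqrt{-7 + \left(35 - 120\right)} = \sqrt{-7 - 85} = \sqrt{-92} = 2 i \sqrt{23}$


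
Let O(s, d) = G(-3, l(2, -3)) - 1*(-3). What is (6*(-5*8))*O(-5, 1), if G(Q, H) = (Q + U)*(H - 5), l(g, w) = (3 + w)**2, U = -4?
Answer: -9120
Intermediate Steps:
G(Q, H) = (-5 + H)*(-4 + Q) (G(Q, H) = (Q - 4)*(H - 5) = (-4 + Q)*(-5 + H) = (-5 + H)*(-4 + Q))
O(s, d) = 38 (O(s, d) = (20 - 5*(-3) - 4*(3 - 3)**2 + (3 - 3)**2*(-3)) - 1*(-3) = (20 + 15 - 4*0**2 + 0**2*(-3)) + 3 = (20 + 15 - 4*0 + 0*(-3)) + 3 = (20 + 15 + 0 + 0) + 3 = 35 + 3 = 38)
(6*(-5*8))*O(-5, 1) = (6*(-5*8))*38 = (6*(-40))*38 = -240*38 = -9120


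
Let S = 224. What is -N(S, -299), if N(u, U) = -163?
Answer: 163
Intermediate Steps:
-N(S, -299) = -1*(-163) = 163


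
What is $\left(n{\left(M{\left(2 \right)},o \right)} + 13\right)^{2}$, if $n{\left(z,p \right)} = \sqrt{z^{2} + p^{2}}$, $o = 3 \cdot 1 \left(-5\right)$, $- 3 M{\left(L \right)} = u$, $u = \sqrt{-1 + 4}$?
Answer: $\frac{1183}{3} + \frac{676 \sqrt{3}}{3} \approx 784.62$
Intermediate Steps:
$u = \sqrt{3} \approx 1.732$
$M{\left(L \right)} = - \frac{\sqrt{3}}{3}$
$o = -15$ ($o = 3 \left(-5\right) = -15$)
$n{\left(z,p \right)} = \sqrt{p^{2} + z^{2}}$
$\left(n{\left(M{\left(2 \right)},o \right)} + 13\right)^{2} = \left(\sqrt{\left(-15\right)^{2} + \left(- \frac{\sqrt{3}}{3}\right)^{2}} + 13\right)^{2} = \left(\sqrt{225 + \frac{1}{3}} + 13\right)^{2} = \left(\sqrt{\frac{676}{3}} + 13\right)^{2} = \left(\frac{26 \sqrt{3}}{3} + 13\right)^{2} = \left(13 + \frac{26 \sqrt{3}}{3}\right)^{2}$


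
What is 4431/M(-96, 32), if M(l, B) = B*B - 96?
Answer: 4431/928 ≈ 4.7748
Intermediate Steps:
M(l, B) = -96 + B² (M(l, B) = B² - 96 = -96 + B²)
4431/M(-96, 32) = 4431/(-96 + 32²) = 4431/(-96 + 1024) = 4431/928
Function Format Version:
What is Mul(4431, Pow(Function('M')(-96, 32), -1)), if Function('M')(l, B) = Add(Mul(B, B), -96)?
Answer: Rational(4431, 928) ≈ 4.7748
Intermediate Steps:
Function('M')(l, B) = Add(-96, Pow(B, 2)) (Function('M')(l, B) = Add(Pow(B, 2), -96) = Add(-96, Pow(B, 2)))
Mul(4431, Pow(Function('M')(-96, 32), -1)) = Mul(4431, Pow(Add(-96, Pow(32, 2)), -1)) = Mul(4431, Pow(Add(-96, 1024), -1)) = Mul(4431, Pow(928, -1)) = Mul(4431, Rational(1, 928)) = Rational(4431, 928)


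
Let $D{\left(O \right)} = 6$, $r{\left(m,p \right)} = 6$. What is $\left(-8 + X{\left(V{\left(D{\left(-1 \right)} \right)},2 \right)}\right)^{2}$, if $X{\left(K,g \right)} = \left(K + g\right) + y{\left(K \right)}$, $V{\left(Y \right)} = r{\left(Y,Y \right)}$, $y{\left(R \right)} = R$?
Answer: $36$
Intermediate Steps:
$V{\left(Y \right)} = 6$
$X{\left(K,g \right)} = g + 2 K$ ($X{\left(K,g \right)} = \left(K + g\right) + K = g + 2 K$)
$\left(-8 + X{\left(V{\left(D{\left(-1 \right)} \right)},2 \right)}\right)^{2} = \left(-8 + \left(2 + 2 \cdot 6\right)\right)^{2} = \left(-8 + \left(2 + 12\right)\right)^{2} = \left(-8 + 14\right)^{2} = 6^{2} = 36$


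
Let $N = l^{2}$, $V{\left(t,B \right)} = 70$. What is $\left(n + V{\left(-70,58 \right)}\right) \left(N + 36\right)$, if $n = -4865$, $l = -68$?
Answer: $-22344700$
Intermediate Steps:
$N = 4624$ ($N = \left(-68\right)^{2} = 4624$)
$\left(n + V{\left(-70,58 \right)}\right) \left(N + 36\right) = \left(-4865 + 70\right) \left(4624 + 36\right) = \left(-4795\right) 4660 = -22344700$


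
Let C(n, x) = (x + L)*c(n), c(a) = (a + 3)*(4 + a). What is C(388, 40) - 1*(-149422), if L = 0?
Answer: 6280302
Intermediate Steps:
c(a) = (3 + a)*(4 + a)
C(n, x) = x*(12 + n² + 7*n) (C(n, x) = (x + 0)*(12 + n² + 7*n) = x*(12 + n² + 7*n))
C(388, 40) - 1*(-149422) = 40*(12 + 388² + 7*388) - 1*(-149422) = 40*(12 + 150544 + 2716) + 149422 = 40*153272 + 149422 = 6130880 + 149422 = 6280302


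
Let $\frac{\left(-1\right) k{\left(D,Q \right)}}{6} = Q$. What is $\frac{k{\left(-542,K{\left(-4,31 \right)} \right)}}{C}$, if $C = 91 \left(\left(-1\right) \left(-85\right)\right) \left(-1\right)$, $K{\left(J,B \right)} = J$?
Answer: $- \frac{24}{7735} \approx -0.0031028$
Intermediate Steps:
$k{\left(D,Q \right)} = - 6 Q$
$C = -7735$ ($C = 91 \cdot 85 \left(-1\right) = 7735 \left(-1\right) = -7735$)
$\frac{k{\left(-542,K{\left(-4,31 \right)} \right)}}{C} = \frac{\left(-6\right) \left(-4\right)}{-7735} = 24 \left(- \frac{1}{7735}\right) = - \frac{24}{7735}$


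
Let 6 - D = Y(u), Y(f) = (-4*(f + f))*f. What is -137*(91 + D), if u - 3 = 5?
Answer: -83433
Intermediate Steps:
u = 8 (u = 3 + 5 = 8)
Y(f) = -8*f**2 (Y(f) = (-8*f)*f = -8*f**2)
D = 518 (D = 6 - (-8)*8**2 = 6 - (-8)*64 = 6 - 1*(-512) = 6 + 512 = 518)
-137*(91 + D) = -137*(91 + 518) = -137*609 = -83433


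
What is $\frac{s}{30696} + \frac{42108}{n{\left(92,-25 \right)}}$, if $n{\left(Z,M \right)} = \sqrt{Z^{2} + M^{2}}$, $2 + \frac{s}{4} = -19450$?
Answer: $- \frac{3242}{1279} + \frac{42108 \sqrt{9089}}{9089} \approx 439.14$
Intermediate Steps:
$s = -77808$ ($s = -8 + 4 \left(-19450\right) = -8 - 77800 = -77808$)
$n{\left(Z,M \right)} = \sqrt{M^{2} + Z^{2}}$
$\frac{s}{30696} + \frac{42108}{n{\left(92,-25 \right)}} = - \frac{77808}{30696} + \frac{42108}{\sqrt{\left(-25\right)^{2} + 92^{2}}} = \left(-77808\right) \frac{1}{30696} + \frac{42108}{\sqrt{625 + 8464}} = - \frac{3242}{1279} + \frac{42108}{\sqrt{9089}} = - \frac{3242}{1279} + 42108 \frac{\sqrt{9089}}{9089} = - \frac{3242}{1279} + \frac{42108 \sqrt{9089}}{9089}$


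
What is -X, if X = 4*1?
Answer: -4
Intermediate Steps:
X = 4
-X = -1*4 = -4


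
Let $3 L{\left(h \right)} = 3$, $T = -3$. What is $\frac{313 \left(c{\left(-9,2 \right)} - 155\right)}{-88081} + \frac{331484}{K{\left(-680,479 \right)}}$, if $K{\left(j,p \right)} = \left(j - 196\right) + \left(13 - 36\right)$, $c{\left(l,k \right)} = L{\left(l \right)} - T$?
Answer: $- \frac{29154952767}{79184819} \approx -368.19$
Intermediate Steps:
$L{\left(h \right)} = 1$ ($L{\left(h \right)} = \frac{1}{3} \cdot 3 = 1$)
$c{\left(l,k \right)} = 4$ ($c{\left(l,k \right)} = 1 - -3 = 1 + 3 = 4$)
$K{\left(j,p \right)} = -219 + j$ ($K{\left(j,p \right)} = \left(-196 + j\right) - 23 = -219 + j$)
$\frac{313 \left(c{\left(-9,2 \right)} - 155\right)}{-88081} + \frac{331484}{K{\left(-680,479 \right)}} = \frac{313 \left(4 - 155\right)}{-88081} + \frac{331484}{-219 - 680} = 313 \left(-151\right) \left(- \frac{1}{88081}\right) + \frac{331484}{-899} = \left(-47263\right) \left(- \frac{1}{88081}\right) + 331484 \left(- \frac{1}{899}\right) = \frac{47263}{88081} - \frac{331484}{899} = - \frac{29154952767}{79184819}$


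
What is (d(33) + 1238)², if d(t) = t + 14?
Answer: 1651225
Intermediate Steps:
d(t) = 14 + t
(d(33) + 1238)² = ((14 + 33) + 1238)² = (47 + 1238)² = 1285² = 1651225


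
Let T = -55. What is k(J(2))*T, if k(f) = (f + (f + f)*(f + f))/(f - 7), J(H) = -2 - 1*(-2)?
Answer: 0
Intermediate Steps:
J(H) = 0 (J(H) = -2 + 2 = 0)
k(f) = (f + 4*f²)/(-7 + f) (k(f) = (f + (2*f)*(2*f))/(-7 + f) = (f + 4*f²)/(-7 + f))
k(J(2))*T = (0*(1 + 4*0)/(-7 + 0))*(-55) = (0*(1 + 0)/(-7))*(-55) = (0*(-⅐)*1)*(-55) = 0*(-55) = 0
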